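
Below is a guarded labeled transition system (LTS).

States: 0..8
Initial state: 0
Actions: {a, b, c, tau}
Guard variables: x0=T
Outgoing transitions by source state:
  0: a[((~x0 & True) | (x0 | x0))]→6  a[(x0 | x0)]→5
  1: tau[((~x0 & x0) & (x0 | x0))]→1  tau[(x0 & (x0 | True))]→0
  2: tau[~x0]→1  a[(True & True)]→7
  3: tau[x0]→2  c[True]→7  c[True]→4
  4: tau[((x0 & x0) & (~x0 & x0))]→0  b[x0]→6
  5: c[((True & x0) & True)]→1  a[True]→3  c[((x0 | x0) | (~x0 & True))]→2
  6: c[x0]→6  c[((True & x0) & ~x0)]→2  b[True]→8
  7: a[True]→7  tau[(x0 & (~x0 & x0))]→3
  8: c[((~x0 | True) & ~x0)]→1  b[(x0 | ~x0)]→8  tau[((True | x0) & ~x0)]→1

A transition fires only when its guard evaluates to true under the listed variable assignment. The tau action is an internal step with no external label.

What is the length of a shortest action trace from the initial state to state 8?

Answer: 2

Trace:
Breadth-first toward 8:
  depth 0: {0}
  depth 1: {5,6}
  depth 2: {1,2,3,8}
8 enters at depth 2; path a·b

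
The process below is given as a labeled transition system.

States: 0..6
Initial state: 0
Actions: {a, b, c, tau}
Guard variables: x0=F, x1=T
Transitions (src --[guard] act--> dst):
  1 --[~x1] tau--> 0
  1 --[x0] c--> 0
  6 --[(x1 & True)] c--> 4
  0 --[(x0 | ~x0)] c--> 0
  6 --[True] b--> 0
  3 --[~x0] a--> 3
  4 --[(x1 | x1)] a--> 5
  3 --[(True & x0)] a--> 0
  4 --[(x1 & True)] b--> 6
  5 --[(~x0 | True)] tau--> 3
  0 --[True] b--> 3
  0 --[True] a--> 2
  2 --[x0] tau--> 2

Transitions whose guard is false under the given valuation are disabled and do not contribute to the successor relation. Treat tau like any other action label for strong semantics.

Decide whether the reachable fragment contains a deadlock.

Answer: DEADLOCK at state 2

Working:
Reachable = {0,2,3}
  0: a→2  b→3  c→0  [deg 3]
  2: ∅  [STUCK]
  3: a→3  [deg 1]
trace reaching 2: a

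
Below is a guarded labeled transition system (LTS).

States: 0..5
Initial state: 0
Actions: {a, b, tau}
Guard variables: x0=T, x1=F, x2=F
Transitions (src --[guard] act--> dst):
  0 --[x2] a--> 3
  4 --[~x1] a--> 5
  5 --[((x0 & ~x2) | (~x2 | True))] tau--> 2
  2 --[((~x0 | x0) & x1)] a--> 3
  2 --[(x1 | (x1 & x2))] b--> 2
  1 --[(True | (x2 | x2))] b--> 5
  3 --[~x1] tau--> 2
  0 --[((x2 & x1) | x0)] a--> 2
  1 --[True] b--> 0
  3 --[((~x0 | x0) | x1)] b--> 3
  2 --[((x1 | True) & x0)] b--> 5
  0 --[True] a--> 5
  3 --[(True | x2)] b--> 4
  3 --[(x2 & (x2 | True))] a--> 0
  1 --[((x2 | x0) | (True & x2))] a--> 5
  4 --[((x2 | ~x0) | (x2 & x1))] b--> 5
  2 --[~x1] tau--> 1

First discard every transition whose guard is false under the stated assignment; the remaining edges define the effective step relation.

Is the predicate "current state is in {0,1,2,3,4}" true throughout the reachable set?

Answer: INVARIANT VIOLATED at state 5

Analysis:
Allowed set {0,1,2,3,4}
Reach set: {0,1,2,5}
  0: ok
  1: ok
  2: ok
  5: outside
witness against invariant: a → 5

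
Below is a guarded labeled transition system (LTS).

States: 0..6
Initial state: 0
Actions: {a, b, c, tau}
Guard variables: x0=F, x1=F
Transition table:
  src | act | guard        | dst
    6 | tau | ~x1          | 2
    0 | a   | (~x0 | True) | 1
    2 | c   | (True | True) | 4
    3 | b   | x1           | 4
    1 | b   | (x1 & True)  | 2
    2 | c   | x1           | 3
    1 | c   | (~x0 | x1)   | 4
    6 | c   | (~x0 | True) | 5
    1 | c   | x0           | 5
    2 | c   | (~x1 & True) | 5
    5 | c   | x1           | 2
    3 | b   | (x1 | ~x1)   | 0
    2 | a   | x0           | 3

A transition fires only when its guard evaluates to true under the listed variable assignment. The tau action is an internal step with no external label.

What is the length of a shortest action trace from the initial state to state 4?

BFS to 4:
  depth 0: {0}
  depth 1: {1}
  depth 2: {4}
depth(4)=2, e.g. a·c

Answer: 2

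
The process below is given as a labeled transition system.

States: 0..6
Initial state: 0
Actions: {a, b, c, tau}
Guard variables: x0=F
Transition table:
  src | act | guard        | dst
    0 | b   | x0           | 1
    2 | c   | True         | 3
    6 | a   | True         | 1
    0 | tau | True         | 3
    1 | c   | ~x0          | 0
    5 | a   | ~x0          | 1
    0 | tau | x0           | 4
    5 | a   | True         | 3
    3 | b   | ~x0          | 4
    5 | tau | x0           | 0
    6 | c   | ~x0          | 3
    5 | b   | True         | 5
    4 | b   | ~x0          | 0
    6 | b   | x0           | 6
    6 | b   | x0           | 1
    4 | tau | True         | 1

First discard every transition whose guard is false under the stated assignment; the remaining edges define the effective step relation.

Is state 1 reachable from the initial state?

Answer: REACHABLE

Working:
After dropping false guards: 11 live edges.
depth 0: {0}
depth 1: {3}  cumulative {0,3}
depth 2: {4}  cumulative {0,3,4}
depth 3: {1}  cumulative {0,1,3,4}
Reach set: {0,1,3,4}
trace reaching 1: tau·b·tau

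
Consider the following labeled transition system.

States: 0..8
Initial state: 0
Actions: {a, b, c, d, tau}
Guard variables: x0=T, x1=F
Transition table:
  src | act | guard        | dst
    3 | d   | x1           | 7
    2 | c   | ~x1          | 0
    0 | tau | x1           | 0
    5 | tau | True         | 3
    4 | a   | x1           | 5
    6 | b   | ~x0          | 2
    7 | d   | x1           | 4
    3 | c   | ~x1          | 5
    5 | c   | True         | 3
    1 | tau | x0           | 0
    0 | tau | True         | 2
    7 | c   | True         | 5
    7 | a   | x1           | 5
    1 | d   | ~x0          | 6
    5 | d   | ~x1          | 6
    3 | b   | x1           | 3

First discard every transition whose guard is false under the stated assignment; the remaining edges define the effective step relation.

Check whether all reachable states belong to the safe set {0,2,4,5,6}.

Allowed set {0,2,4,5,6}
R = {0,2}
  0: ✓
  2: ✓

Answer: INVARIANT HOLDS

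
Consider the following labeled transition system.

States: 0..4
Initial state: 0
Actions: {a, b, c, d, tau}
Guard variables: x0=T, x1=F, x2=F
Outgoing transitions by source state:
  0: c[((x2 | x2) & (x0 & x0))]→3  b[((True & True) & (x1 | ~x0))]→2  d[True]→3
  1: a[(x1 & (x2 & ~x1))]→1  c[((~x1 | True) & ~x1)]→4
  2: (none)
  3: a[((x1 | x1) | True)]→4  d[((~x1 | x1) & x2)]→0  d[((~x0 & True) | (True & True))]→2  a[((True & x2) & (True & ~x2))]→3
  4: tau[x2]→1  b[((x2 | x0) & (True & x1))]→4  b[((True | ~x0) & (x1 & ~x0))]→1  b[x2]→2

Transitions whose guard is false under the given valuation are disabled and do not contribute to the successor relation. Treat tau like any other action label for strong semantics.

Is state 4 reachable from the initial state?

After dropping false guards: 4 live edges.
L0 = {0}
L1 = {3}  now seen {0,3}
L2 = {2,4}  now seen {0,2,3,4}
Reachable = {0,2,3,4}
witness 4: d·a

Answer: REACHABLE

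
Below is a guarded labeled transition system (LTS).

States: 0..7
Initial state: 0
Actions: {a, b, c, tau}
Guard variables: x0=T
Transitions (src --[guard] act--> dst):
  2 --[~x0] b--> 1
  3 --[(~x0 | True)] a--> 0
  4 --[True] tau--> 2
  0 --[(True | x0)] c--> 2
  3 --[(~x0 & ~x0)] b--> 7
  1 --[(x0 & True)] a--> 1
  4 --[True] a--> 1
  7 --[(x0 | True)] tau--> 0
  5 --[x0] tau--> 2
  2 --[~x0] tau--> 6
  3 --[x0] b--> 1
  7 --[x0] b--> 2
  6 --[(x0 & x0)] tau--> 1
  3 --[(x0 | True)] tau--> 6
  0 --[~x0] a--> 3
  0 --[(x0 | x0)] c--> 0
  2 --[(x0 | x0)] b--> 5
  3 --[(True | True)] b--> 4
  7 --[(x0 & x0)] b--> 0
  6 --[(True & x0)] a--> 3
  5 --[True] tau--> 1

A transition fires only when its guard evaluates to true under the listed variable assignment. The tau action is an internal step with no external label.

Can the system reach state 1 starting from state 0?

Answer: REACHABLE

Working:
Guard filter leaves 17 enabled edge(s).
depth 0: {0}
depth 1: {2}  now seen {0,2}
depth 2: {5}  now seen {0,2,5}
depth 3: {1}  now seen {0,1,2,5}
Reachable = {0,1,2,5}
trace reaching 1: c·b·tau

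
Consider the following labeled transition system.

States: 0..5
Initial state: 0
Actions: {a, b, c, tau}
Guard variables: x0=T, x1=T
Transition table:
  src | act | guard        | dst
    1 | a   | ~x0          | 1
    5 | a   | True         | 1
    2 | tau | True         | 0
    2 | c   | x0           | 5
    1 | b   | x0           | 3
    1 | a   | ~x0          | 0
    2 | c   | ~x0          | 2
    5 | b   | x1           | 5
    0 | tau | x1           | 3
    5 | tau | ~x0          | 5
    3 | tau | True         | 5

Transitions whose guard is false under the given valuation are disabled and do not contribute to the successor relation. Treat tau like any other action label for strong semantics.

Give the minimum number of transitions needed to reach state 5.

Answer: 2

Analysis:
BFS to 5:
  L0 = {0}
  L1 = {3}
  L2 = {5}
depth(5)=2, e.g. tau·tau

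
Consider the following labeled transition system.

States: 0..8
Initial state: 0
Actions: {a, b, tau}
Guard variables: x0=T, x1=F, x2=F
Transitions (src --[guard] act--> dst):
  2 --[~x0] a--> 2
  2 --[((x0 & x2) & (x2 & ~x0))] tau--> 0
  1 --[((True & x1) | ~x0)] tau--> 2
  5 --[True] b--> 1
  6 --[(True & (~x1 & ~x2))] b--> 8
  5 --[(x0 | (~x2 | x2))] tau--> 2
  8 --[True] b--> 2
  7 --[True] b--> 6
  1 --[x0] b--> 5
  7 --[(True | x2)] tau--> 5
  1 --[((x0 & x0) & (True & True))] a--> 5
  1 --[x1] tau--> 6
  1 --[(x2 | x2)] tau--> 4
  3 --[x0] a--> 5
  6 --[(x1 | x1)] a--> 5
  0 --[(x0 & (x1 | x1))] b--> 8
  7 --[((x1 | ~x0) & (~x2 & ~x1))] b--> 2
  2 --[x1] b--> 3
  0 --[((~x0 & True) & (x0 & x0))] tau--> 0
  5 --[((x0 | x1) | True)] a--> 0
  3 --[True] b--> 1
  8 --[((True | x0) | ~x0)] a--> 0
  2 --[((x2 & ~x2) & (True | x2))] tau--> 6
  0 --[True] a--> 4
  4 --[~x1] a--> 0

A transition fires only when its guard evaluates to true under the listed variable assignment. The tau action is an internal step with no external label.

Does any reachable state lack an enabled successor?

Answer: DEADLOCK-FREE

Trace:
Reach set: {0,4}
  0: a→4  [1 exit(s)]
  4: a→0  [1 exit(s)]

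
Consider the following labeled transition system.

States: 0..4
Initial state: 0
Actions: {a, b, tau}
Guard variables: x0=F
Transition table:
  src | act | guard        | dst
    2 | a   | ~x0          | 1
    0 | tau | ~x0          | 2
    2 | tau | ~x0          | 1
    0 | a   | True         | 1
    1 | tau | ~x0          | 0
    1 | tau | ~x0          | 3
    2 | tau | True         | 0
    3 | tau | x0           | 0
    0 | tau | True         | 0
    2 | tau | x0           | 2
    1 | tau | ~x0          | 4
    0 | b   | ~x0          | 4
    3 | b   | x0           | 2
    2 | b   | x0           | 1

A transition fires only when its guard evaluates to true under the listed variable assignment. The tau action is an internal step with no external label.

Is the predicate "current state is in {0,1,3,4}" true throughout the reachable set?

Allowed set {0,1,3,4}
Reachable = {0,1,2,3,4}
  0: ok
  1: ok
  2: ✗ unsafe
  3: ok
  4: ok
witness against invariant: tau → 2

Answer: INVARIANT VIOLATED at state 2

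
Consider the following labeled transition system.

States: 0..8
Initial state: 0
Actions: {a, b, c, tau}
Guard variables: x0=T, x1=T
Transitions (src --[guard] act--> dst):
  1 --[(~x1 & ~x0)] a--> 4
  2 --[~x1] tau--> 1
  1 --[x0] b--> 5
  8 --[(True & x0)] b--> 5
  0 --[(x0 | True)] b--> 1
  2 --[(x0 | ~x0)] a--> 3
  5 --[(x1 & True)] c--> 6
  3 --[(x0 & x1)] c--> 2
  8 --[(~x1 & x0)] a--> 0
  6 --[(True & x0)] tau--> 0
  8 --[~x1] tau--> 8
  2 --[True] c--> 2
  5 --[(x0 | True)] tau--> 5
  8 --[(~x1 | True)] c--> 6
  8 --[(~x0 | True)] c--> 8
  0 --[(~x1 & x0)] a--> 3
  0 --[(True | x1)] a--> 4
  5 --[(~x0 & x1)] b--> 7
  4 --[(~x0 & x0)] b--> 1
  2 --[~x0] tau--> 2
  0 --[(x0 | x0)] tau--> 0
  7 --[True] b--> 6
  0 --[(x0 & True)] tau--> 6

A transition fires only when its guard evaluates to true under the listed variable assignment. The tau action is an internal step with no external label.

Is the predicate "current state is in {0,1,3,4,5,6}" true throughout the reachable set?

Safe = {0,1,3,4,5,6}
Reach set: {0,1,4,5,6}
  0: safe
  1: safe
  4: safe
  5: safe
  6: safe

Answer: INVARIANT HOLDS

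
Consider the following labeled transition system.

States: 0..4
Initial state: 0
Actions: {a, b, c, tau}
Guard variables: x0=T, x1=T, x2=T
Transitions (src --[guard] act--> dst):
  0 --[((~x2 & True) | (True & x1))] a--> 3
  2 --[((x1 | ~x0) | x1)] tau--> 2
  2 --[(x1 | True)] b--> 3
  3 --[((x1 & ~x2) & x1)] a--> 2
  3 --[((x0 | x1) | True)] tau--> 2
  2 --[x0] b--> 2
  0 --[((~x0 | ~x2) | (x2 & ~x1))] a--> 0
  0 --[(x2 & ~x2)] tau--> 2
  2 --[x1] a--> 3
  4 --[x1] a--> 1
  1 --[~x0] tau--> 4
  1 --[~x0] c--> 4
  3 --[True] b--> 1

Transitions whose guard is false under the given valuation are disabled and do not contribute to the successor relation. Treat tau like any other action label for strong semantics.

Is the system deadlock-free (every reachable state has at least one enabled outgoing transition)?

Reachable = {0,1,2,3}
  0: a→3  [1 out]
  1: ∅  [deadlock]
  2: a→3  b→2  b→3  tau→2  [4 out]
  3: b→1  tau→2  [2 out]
trace reaching 1: a·b

Answer: DEADLOCK at state 1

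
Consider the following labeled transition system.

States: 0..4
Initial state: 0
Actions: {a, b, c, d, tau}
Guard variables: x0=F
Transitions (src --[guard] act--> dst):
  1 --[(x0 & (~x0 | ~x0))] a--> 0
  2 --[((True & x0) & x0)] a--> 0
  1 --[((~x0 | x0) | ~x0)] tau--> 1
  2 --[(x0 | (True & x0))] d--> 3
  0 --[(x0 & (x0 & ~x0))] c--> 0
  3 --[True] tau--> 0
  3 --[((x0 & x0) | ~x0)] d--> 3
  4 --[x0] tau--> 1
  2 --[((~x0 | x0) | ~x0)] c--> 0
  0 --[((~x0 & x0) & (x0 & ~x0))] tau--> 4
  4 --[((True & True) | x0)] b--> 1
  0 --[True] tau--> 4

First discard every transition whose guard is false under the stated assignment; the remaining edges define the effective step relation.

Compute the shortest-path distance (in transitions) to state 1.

BFS to 1:
  L0 = {0}
  L1 = {4}
  L2 = {1}
1 enters at depth 2; path tau·b

Answer: 2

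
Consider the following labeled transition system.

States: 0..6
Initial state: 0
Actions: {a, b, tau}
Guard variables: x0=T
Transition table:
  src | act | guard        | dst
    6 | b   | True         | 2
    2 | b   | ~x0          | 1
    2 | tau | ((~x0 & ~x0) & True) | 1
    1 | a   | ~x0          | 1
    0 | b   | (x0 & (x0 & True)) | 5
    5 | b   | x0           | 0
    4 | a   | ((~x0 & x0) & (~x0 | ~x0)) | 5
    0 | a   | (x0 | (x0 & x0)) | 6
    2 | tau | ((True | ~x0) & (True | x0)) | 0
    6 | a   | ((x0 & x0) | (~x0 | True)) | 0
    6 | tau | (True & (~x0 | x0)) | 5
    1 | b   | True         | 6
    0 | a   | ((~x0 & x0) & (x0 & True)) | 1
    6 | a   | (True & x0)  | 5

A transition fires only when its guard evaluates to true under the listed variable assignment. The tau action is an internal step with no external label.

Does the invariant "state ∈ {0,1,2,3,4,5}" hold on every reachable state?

Answer: INVARIANT VIOLATED at state 6

Trace:
Safe = {0,1,2,3,4,5}
Reachable = {0,2,5,6}
  0: safe
  2: safe
  5: safe
  6: ✗ unsafe
reach 6 via a — violates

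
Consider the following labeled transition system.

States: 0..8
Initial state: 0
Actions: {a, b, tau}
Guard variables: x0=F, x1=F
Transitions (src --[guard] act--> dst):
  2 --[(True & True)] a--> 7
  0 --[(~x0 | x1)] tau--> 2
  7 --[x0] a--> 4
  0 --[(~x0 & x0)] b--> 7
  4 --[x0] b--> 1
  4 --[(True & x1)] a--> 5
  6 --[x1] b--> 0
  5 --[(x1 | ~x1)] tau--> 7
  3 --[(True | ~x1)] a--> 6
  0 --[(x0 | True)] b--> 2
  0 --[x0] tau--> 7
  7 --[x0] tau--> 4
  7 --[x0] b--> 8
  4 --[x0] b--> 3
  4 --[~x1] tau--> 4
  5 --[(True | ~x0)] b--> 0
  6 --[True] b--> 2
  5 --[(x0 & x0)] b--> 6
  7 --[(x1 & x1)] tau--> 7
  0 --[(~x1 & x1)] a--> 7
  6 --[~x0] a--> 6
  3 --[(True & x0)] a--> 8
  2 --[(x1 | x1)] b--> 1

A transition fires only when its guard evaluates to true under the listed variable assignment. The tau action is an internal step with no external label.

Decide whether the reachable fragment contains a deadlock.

Reachable = {0,2,7}
  0: b→2  tau→2  [2 exit(s)]
  2: a→7  [1 exit(s)]
  7: ∅  [deadlock]
witness 7: tau·a

Answer: DEADLOCK at state 7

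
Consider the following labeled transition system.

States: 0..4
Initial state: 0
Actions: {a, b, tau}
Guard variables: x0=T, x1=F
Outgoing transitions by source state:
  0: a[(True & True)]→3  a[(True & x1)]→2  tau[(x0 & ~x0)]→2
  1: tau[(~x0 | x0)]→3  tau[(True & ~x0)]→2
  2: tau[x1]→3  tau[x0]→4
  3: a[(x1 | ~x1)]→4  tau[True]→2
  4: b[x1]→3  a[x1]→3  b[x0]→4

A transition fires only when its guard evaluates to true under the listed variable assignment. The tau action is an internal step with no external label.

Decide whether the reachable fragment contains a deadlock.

Answer: DEADLOCK-FREE

Trace:
Reachable = {0,2,3,4}
  0: a→3  [deg 1]
  2: tau→4  [deg 1]
  3: a→4  tau→2  [deg 2]
  4: b→4  [deg 1]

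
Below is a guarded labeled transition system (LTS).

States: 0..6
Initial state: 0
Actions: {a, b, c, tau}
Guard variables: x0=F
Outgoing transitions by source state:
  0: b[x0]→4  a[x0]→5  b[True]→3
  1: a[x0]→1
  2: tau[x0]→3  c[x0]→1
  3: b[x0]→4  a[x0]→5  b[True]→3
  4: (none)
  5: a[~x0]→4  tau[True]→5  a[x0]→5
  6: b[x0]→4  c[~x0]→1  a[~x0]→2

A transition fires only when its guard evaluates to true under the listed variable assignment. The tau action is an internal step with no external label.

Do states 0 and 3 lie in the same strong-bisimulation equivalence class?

Compute ~ classes (split until stable):
  round 0: {{0,1,2,3,4,5,6}}
  round 1: {{0,3},{1,2,4},{5},{6}}
4 equivalence class(es) (converged in 2)
0∈{0,3}, 3∈{0,3}

Answer: BISIMILAR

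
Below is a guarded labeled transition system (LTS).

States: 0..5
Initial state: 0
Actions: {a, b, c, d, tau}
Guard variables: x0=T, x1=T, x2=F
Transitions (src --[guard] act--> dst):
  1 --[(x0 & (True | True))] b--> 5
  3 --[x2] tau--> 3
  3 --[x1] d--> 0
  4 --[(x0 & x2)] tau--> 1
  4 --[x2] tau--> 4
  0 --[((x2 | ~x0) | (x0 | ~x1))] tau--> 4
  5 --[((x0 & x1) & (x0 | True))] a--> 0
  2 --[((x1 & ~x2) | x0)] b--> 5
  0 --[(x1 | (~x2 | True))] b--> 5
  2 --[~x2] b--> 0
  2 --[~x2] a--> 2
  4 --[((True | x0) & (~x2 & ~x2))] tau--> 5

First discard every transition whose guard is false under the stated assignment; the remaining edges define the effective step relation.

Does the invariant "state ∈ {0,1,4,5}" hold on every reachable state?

Inv-set: {0,1,4,5}
Reachable = {0,4,5}
  0: ok
  4: ok
  5: ok

Answer: INVARIANT HOLDS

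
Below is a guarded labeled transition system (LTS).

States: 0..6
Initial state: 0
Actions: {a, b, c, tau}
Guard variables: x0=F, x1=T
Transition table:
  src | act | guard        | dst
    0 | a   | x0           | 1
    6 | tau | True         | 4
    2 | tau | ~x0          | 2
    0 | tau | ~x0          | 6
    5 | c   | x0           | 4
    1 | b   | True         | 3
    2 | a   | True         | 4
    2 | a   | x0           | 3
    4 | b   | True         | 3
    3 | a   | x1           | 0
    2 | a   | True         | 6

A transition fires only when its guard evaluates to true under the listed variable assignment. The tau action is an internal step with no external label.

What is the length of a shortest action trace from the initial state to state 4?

BFS to 4:
  depth 0: {0}
  depth 1: {6}
  depth 2: {4}
first hit 4 at d=2 via tau·tau

Answer: 2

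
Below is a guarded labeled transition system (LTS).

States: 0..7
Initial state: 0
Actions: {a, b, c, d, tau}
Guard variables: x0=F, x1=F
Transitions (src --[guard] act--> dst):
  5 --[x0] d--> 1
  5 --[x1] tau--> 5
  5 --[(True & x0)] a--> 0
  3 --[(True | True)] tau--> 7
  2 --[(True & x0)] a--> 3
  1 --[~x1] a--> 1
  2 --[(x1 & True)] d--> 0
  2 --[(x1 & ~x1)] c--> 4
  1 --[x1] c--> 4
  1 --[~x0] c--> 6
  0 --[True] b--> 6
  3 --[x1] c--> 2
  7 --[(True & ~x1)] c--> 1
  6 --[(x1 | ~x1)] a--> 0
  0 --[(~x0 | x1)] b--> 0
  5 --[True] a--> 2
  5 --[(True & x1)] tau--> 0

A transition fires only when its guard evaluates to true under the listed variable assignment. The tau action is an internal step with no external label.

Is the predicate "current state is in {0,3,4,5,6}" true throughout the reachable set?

Answer: INVARIANT HOLDS

Trace:
Allowed set {0,3,4,5,6}
Reach set: {0,6}
  0: ok
  6: ok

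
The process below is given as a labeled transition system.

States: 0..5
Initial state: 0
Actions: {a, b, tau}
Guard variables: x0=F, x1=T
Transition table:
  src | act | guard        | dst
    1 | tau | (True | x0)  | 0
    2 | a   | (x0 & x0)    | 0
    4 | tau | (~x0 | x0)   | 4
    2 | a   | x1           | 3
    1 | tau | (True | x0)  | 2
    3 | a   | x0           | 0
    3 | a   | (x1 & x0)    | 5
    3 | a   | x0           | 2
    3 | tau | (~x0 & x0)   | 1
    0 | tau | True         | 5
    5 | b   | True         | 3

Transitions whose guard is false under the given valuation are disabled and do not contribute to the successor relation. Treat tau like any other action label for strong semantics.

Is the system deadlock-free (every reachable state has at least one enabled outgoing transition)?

Answer: DEADLOCK at state 3

Trace:
R = {0,3,5}
  0: tau→5  [1 exit(s)]
  3: ∅  [no exit]
  5: b→3  [1 exit(s)]
Path to 3: tau·b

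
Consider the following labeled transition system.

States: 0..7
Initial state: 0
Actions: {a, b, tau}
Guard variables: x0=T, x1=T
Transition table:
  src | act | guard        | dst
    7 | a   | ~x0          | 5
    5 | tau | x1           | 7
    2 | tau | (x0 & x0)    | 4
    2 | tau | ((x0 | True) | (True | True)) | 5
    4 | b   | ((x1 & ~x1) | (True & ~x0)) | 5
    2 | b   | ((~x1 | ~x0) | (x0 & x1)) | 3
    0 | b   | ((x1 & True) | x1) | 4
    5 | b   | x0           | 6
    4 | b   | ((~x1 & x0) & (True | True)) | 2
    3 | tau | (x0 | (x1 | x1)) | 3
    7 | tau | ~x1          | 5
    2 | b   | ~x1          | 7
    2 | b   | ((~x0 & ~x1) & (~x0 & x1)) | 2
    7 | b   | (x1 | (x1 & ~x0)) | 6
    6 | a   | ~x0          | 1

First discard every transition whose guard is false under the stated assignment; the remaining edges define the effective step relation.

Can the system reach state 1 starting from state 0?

Guard filter leaves 8 enabled edge(s).
Layer 0: {0}
Layer 1: {4}  total {0,4}
Reach set: {0,4}

Answer: UNREACHABLE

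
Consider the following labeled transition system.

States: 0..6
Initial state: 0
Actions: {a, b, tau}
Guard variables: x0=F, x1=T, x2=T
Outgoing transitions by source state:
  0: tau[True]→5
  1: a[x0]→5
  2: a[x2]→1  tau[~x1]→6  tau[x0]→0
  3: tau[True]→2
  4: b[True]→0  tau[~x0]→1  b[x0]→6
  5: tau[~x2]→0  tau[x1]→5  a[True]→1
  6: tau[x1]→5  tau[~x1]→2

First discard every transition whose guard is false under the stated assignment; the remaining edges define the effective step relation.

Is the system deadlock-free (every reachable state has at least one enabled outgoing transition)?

Reachable = {0,1,5}
  0: tau→5  [deg 1]
  1: ∅  [STUCK]
  5: a→1  tau→5  [deg 2]
witness 1: tau·a

Answer: DEADLOCK at state 1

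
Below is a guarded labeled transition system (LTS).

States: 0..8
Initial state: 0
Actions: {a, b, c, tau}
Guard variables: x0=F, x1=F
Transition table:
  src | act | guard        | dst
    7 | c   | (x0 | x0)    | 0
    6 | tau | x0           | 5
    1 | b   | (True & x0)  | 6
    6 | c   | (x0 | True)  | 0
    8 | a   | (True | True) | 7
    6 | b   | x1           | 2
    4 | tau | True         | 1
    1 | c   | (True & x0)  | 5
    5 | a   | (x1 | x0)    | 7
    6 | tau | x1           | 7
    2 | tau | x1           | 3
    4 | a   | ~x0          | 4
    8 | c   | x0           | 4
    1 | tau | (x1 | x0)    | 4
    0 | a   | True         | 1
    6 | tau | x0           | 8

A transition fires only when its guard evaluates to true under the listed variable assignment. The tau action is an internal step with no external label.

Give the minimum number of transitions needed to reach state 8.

Answer: UNREACHABLE

Trace:
Breadth-first toward 8:
  Layer 0: {0}
  Layer 1: {1}
8 never appears.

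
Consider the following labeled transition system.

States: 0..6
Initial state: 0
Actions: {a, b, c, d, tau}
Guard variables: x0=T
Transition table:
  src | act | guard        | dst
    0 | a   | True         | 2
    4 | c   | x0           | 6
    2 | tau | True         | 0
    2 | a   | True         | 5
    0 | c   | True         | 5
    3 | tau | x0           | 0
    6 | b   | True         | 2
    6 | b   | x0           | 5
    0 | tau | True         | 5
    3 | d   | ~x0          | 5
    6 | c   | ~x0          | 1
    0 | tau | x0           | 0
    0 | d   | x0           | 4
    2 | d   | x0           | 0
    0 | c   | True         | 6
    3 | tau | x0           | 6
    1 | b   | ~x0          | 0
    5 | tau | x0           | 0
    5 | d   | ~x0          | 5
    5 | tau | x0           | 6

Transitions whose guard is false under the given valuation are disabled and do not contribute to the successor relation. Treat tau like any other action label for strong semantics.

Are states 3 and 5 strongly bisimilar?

Compute ~ classes (split until stable):
  P[0] = {{0,1,2,3,4,5,6}}
  P[1] = {{0},{1},{2},{3,5},{4},{6}}
6 equivalence class(es) (converged in 2)
class of 3: {3,5}; class of 5: {3,5}

Answer: BISIMILAR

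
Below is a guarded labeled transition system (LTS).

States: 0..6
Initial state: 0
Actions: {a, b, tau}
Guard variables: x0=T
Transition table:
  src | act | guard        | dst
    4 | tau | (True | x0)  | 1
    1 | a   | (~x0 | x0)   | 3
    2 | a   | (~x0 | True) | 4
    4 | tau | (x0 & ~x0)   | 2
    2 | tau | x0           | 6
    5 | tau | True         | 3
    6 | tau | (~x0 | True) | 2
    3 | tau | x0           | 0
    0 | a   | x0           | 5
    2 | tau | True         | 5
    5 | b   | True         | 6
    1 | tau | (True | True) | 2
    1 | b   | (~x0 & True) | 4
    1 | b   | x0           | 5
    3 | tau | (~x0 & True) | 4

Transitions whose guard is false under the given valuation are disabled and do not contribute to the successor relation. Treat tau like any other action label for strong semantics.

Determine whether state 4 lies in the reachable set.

After dropping false guards: 12 live edges.
depth 0: {0}
depth 1: {5}  total {0,5}
depth 2: {3,6}  total {0,3,5,6}
depth 3: {2}  total {0,2,3,5,6}
depth 4: {4}  total {0,2,3,4,5,6}
depth 5: {1}  total {0,1,2,3,4,5,6}
R = {0,1,2,3,4,5,6}
Path to 4: a·b·tau·a

Answer: REACHABLE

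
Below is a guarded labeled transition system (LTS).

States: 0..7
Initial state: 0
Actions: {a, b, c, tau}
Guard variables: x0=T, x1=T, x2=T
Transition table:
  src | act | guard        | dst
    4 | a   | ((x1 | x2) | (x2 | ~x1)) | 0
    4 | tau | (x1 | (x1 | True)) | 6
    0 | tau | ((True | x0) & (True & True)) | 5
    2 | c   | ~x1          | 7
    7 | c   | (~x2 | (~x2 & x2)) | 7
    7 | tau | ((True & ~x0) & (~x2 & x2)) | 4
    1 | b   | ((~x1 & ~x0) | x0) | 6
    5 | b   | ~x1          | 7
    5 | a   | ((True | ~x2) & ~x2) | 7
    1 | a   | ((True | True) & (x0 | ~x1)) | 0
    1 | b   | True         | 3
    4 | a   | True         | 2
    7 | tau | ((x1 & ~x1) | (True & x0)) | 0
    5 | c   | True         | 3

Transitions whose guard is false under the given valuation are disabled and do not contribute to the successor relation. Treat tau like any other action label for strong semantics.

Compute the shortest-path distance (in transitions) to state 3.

Breadth-first toward 3:
  L0 = {0}
  L1 = {5}
  L2 = {3}
first hit 3 at d=2 via tau·c

Answer: 2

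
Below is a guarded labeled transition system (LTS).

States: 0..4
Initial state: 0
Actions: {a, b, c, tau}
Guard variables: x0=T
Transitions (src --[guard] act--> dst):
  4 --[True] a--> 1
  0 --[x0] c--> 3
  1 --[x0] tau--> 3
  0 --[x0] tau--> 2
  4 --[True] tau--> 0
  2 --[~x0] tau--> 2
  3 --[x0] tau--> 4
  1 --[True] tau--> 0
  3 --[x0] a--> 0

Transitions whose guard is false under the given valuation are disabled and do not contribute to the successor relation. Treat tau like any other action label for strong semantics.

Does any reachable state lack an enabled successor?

Answer: DEADLOCK at state 2

Trace:
Reachable = {0,1,2,3,4}
  0: c→3  tau→2  [2 out]
  1: tau→0  tau→3  [2 out]
  2: ∅  [no exit]
  3: a→0  tau→4  [2 out]
  4: a→1  tau→0  [2 out]
trace reaching 2: tau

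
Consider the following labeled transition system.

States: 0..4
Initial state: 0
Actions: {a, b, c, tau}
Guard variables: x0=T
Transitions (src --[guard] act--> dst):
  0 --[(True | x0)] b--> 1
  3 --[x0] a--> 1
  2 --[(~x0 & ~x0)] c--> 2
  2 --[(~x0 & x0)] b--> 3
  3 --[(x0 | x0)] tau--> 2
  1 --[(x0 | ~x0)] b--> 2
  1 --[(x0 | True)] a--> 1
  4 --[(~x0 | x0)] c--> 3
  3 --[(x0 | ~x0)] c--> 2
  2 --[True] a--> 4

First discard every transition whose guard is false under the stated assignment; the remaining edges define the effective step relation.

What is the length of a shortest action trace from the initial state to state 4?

BFS to 4:
  L0 = {0}
  L1 = {1}
  L2 = {2}
  L3 = {4}
4 enters at depth 3; path b·b·a

Answer: 3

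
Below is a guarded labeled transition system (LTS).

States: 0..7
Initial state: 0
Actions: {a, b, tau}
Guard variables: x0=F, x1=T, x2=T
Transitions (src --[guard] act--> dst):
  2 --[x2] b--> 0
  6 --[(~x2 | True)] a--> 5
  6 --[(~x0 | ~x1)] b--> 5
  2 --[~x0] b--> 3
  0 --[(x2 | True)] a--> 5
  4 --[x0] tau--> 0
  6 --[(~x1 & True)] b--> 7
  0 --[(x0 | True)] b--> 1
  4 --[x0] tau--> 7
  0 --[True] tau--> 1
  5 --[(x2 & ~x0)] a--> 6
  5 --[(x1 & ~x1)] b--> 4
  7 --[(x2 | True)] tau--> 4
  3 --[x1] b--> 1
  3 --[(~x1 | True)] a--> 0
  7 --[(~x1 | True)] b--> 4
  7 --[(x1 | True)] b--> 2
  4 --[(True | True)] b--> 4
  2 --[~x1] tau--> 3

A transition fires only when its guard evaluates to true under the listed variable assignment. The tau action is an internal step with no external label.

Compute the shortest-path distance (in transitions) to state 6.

Layered search for 6:
  L0 = {0}
  L1 = {1,5}
  L2 = {6}
6 enters at depth 2; path a·a

Answer: 2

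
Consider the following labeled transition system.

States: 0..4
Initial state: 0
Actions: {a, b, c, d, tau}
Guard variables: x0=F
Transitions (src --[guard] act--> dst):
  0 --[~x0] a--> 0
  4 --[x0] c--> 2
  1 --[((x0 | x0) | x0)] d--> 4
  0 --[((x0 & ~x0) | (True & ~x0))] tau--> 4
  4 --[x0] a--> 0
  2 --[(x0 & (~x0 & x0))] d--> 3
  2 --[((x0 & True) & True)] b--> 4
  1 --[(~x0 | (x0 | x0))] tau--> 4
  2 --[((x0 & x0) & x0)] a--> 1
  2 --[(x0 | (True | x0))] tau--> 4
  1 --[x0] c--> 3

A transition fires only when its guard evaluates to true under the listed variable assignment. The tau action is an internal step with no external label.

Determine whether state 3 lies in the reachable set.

Answer: UNREACHABLE

Trace:
4 transition(s) survive guard evaluation.
depth 0: {0}
depth 1: {4}  total {0,4}
Reachable = {0,4}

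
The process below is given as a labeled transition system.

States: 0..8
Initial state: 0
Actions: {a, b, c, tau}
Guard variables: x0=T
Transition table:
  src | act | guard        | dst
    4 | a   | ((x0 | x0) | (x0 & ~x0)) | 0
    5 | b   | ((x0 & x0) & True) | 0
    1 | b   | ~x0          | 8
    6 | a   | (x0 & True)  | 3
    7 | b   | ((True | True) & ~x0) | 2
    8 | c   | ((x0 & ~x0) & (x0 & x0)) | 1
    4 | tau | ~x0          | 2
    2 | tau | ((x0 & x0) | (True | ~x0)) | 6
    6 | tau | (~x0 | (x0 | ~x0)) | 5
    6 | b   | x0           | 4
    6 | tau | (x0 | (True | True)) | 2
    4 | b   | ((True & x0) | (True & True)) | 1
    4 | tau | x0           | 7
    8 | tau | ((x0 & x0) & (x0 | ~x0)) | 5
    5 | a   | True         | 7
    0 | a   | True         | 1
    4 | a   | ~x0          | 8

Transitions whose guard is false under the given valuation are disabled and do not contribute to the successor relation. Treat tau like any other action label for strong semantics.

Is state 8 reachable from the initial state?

Guard filter leaves 12 enabled edge(s).
Layer 0: {0}
Layer 1: {1}  total {0,1}
R = {0,1}

Answer: UNREACHABLE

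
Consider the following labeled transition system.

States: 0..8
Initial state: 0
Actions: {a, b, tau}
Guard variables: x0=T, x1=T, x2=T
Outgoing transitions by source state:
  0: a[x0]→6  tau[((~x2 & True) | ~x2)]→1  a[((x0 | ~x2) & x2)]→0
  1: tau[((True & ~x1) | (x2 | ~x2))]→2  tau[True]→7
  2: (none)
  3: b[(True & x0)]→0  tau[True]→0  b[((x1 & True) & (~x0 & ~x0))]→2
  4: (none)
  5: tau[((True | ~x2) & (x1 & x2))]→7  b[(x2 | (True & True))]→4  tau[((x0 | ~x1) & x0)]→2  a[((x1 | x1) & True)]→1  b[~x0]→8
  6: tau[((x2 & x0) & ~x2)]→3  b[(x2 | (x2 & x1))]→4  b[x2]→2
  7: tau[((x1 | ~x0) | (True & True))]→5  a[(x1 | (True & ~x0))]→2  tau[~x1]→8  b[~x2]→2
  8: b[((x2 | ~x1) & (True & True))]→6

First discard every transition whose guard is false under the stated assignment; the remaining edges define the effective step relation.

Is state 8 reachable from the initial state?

Answer: UNREACHABLE

Analysis:
After dropping false guards: 15 live edges.
depth 0: {0}
depth 1: {6}  total {0,6}
depth 2: {2,4}  total {0,2,4,6}
Reachable = {0,2,4,6}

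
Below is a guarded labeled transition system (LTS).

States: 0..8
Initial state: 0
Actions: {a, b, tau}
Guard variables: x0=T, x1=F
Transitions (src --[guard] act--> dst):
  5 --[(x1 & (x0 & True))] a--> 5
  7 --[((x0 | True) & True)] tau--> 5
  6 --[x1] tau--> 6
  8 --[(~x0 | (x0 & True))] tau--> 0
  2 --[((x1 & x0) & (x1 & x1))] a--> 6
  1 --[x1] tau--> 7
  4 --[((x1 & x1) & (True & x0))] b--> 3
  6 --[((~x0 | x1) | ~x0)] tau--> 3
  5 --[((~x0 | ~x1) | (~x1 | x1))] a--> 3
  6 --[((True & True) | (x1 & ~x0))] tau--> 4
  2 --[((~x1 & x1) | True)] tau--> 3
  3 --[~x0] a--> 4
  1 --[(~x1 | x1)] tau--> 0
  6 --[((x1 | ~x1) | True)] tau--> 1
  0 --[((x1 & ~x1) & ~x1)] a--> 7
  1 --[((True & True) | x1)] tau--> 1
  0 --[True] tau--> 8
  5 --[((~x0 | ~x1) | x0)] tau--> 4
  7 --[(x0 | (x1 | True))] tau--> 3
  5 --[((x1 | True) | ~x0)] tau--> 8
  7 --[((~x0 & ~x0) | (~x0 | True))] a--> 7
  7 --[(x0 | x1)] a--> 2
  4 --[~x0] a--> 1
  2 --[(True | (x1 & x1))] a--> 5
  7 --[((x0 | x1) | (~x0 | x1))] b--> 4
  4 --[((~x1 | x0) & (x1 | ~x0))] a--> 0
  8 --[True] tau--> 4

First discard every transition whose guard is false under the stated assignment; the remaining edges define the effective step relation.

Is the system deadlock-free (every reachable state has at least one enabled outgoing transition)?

Answer: DEADLOCK at state 4

Analysis:
Reachable = {0,4,8}
  0: tau→8  [1 exit(s)]
  4: ∅  [deadlock]
  8: tau→0  tau→4  [2 exit(s)]
trace reaching 4: tau·tau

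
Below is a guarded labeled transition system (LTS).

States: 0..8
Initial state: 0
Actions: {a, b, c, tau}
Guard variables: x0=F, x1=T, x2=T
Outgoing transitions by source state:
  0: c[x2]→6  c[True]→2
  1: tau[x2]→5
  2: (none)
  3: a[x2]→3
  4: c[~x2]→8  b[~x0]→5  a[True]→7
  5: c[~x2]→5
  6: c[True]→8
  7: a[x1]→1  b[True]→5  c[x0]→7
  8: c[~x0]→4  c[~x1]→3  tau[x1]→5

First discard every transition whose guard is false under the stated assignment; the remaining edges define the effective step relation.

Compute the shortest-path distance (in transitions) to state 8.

Answer: 2

Analysis:
Layered search for 8:
  depth 0: {0}
  depth 1: {2,6}
  depth 2: {8}
first hit 8 at d=2 via c·c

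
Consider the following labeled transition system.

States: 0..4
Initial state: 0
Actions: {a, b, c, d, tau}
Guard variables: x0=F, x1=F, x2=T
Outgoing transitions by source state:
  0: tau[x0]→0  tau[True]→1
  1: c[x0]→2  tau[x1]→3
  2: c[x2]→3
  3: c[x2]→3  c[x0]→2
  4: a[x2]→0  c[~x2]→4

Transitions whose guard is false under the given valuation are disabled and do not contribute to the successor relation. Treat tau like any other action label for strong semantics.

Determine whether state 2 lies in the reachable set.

Answer: UNREACHABLE

Working:
After dropping false guards: 4 live edges.
depth 0: {0}
depth 1: {1}  cumulative {0,1}
R = {0,1}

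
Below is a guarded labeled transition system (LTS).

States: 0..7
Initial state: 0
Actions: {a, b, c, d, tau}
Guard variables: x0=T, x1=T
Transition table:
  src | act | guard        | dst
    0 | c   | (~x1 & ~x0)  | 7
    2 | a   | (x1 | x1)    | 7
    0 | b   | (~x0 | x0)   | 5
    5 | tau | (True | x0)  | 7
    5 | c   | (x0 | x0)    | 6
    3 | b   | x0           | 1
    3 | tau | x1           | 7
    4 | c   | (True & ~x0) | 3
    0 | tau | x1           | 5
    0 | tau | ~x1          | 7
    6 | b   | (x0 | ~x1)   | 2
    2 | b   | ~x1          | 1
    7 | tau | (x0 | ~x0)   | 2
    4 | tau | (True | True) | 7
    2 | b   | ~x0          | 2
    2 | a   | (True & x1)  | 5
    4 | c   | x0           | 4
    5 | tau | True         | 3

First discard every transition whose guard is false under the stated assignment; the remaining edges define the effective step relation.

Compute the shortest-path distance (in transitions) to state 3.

Answer: 2

Working:
Breadth-first toward 3:
  depth 0: {0}
  depth 1: {5}
  depth 2: {3,6,7}
depth(3)=2, e.g. b·tau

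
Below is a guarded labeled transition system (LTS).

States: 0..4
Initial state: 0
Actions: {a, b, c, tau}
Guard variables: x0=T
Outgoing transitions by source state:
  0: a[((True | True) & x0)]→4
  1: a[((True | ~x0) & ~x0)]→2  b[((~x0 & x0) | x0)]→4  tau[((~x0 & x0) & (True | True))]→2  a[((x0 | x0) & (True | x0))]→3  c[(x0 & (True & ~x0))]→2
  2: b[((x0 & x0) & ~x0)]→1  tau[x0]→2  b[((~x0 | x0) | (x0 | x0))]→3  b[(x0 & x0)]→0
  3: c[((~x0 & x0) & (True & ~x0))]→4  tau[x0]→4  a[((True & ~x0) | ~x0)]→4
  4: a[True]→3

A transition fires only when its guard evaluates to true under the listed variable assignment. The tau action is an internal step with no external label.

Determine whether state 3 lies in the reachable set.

Answer: REACHABLE

Analysis:
After dropping false guards: 8 live edges.
L0 = {0}
L1 = {4}  cumulative {0,4}
L2 = {3}  cumulative {0,3,4}
Reachable = {0,3,4}
trace reaching 3: a·a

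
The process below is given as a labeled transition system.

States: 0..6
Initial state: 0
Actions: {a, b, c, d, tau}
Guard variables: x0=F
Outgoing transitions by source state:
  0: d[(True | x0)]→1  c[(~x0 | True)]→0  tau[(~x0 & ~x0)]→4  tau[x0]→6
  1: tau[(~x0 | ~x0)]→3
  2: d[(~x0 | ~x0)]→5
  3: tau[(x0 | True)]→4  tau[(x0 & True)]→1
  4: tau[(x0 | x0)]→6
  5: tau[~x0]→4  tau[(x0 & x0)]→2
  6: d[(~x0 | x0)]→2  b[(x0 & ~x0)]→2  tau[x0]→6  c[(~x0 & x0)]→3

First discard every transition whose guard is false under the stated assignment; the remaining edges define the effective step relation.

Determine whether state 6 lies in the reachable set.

After dropping false guards: 8 live edges.
depth 0: {0}
depth 1: {1,4}  total {0,1,4}
depth 2: {3}  total {0,1,3,4}
R = {0,1,3,4}

Answer: UNREACHABLE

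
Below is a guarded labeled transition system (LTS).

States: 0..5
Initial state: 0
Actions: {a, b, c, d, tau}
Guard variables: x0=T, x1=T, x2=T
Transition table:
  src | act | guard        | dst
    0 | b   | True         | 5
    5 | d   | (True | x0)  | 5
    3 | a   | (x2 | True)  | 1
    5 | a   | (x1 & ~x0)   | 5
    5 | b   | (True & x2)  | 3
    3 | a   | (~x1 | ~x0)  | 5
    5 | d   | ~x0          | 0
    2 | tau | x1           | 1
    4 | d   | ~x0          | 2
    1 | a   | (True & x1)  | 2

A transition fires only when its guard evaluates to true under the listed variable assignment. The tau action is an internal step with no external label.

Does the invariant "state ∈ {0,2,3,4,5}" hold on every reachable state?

Answer: INVARIANT VIOLATED at state 1

Trace:
Allowed set {0,2,3,4,5}
R = {0,1,2,3,5}
  0: ok
  1: VIOLATES
  2: ok
  3: ok
  5: ok
counterexample path to 1: b·b·a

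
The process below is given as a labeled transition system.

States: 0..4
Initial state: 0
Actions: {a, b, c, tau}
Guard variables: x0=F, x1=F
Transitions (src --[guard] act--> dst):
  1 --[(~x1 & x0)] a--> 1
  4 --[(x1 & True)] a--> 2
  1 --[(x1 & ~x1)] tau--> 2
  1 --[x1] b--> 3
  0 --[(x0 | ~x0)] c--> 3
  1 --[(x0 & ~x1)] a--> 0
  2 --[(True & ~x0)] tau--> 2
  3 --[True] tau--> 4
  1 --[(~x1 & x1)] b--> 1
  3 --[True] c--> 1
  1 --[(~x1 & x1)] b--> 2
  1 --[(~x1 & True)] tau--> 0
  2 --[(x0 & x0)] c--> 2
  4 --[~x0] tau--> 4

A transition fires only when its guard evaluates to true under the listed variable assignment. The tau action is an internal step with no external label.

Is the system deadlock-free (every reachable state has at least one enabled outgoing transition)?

R = {0,1,3,4}
  0: c→3  [deg 1]
  1: tau→0  [deg 1]
  3: c→1  tau→4  [deg 2]
  4: tau→4  [deg 1]

Answer: DEADLOCK-FREE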